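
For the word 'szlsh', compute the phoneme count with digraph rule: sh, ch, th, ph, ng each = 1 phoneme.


Parsing 'szlsh' greedily, digraphs first:
  's' -> consonant phoneme (phonemes so far: 1)
  'z' -> consonant phoneme (phonemes so far: 2)
  'l' -> consonant phoneme (phonemes so far: 3)
  'sh' -> digraph (1 consonant phoneme) (phonemes so far: 4)
Total phonemes: 4

4


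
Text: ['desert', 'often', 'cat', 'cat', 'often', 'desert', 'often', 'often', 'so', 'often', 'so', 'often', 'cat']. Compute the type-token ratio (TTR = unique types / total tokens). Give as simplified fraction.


Tokens: 13
Unique types: ('cat', 'desert', 'often', 'so') = 4
TTR = 4/13
Already in lowest terms.

4/13


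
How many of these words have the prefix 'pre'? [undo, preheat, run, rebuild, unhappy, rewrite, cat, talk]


Checking each word for prefix 'pre':
  'undo' -> no (count: 0)
  'preheat' -> YES, starts with 'pre' (count: 1)
  'run' -> no (count: 1)
  'rebuild' -> no (count: 1)
  'unhappy' -> no (count: 1)
  'rewrite' -> no (count: 1)
  'cat' -> no (count: 1)
  'talk' -> no (count: 1)
Total with prefix 'pre': 1

1


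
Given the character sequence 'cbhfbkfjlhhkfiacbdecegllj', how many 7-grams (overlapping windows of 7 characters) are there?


String 'cbhfbkfjlhhkfiacbdecegllj' has length L = 25.
Number of overlapping n-grams = L - n + 1
Substituting: 25 - 7 + 1 = 19

19


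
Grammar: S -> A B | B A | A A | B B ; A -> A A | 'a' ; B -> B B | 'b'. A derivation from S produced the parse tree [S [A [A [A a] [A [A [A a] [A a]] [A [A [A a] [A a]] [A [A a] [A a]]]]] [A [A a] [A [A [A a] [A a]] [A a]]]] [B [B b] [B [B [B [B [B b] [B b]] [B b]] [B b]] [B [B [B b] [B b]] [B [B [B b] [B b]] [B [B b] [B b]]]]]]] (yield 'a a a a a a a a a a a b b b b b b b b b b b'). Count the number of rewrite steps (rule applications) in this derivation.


Every bracketed nonterminal node [X ...] in the tree is produced by exactly one rule application.
Reading the tree off as a leftmost derivation:
  Step 1: S  =>  A B   (applied S -> A B)
  Step 2: A B  =>  A A B   (applied A -> A A)
  Step 3: A A B  =>  A A A B   (applied A -> A A)
  Step 4: A A A B  =>  a A A B   (applied A -> a)
  Step 5: a A A B  =>  a A A A B   (applied A -> A A)
  Step 6: a A A A B  =>  a A A A A B   (applied A -> A A)
  Step 7: a A A A A B  =>  a a A A A B   (applied A -> a)
  Step 8: a a A A A B  =>  a a a A A B   (applied A -> a)
  Step 9: a a a A A B  =>  a a a A A A B   (applied A -> A A)
  Step 10: a a a A A A B  =>  a a a A A A A B   (applied A -> A A)
  Step 11: a a a A A A A B  =>  a a a a A A A B   (applied A -> a)
  Step 12: a a a a A A A B  =>  a a a a a A A B   (applied A -> a)
  Step 13: a a a a a A A B  =>  a a a a a A A A B   (applied A -> A A)
  Step 14: a a a a a A A A B  =>  a a a a a a A A B   (applied A -> a)
  Step 15: a a a a a a A A B  =>  a a a a a a a A B   (applied A -> a)
  Step 16: a a a a a a a A B  =>  a a a a a a a A A B   (applied A -> A A)
  Step 17: a a a a a a a A A B  =>  a a a a a a a a A B   (applied A -> a)
  Step 18: a a a a a a a a A B  =>  a a a a a a a a A A B   (applied A -> A A)
  Step 19: a a a a a a a a A A B  =>  a a a a a a a a A A A B   (applied A -> A A)
  Step 20: a a a a a a a a A A A B  =>  a a a a a a a a a A A B   (applied A -> a)
  Step 21: a a a a a a a a a A A B  =>  a a a a a a a a a a A B   (applied A -> a)
  Step 22: a a a a a a a a a a A B  =>  a a a a a a a a a a a B   (applied A -> a)
  Step 23: a a a a a a a a a a a B  =>  a a a a a a a a a a a B B   (applied B -> B B)
  Step 24: a a a a a a a a a a a B B  =>  a a a a a a a a a a a b B   (applied B -> b)
  Step 25: a a a a a a a a a a a b B  =>  a a a a a a a a a a a b B B   (applied B -> B B)
  Step 26: a a a a a a a a a a a b B B  =>  a a a a a a a a a a a b B B B   (applied B -> B B)
  Step 27: a a a a a a a a a a a b B B B  =>  a a a a a a a a a a a b B B B B   (applied B -> B B)
  Step 28: a a a a a a a a a a a b B B B B  =>  a a a a a a a a a a a b B B B B B   (applied B -> B B)
  Step 29: a a a a a a a a a a a b B B B B B  =>  a a a a a a a a a a a b b B B B B   (applied B -> b)
  Step 30: a a a a a a a a a a a b b B B B B  =>  a a a a a a a a a a a b b b B B B   (applied B -> b)
  Step 31: a a a a a a a a a a a b b b B B B  =>  a a a a a a a a a a a b b b b B B   (applied B -> b)
  Step 32: a a a a a a a a a a a b b b b B B  =>  a a a a a a a a a a a b b b b b B   (applied B -> b)
  Step 33: a a a a a a a a a a a b b b b b B  =>  a a a a a a a a a a a b b b b b B B   (applied B -> B B)
  Step 34: a a a a a a a a a a a b b b b b B B  =>  a a a a a a a a a a a b b b b b B B B   (applied B -> B B)
  Step 35: a a a a a a a a a a a b b b b b B B B  =>  a a a a a a a a a a a b b b b b b B B   (applied B -> b)
  Step 36: a a a a a a a a a a a b b b b b b B B  =>  a a a a a a a a a a a b b b b b b b B   (applied B -> b)
  Step 37: a a a a a a a a a a a b b b b b b b B  =>  a a a a a a a a a a a b b b b b b b B B   (applied B -> B B)
  Step 38: a a a a a a a a a a a b b b b b b b B B  =>  a a a a a a a a a a a b b b b b b b B B B   (applied B -> B B)
  Step 39: a a a a a a a a a a a b b b b b b b B B B  =>  a a a a a a a a a a a b b b b b b b b B B   (applied B -> b)
  Step 40: a a a a a a a a a a a b b b b b b b b B B  =>  a a a a a a a a a a a b b b b b b b b b B   (applied B -> b)
  Step 41: a a a a a a a a a a a b b b b b b b b b B  =>  a a a a a a a a a a a b b b b b b b b b B B   (applied B -> B B)
  Step 42: a a a a a a a a a a a b b b b b b b b b B B  =>  a a a a a a a a a a a b b b b b b b b b b B   (applied B -> b)
  Step 43: a a a a a a a a a a a b b b b b b b b b b B  =>  a a a a a a a a a a a b b b b b b b b b b b   (applied B -> b)
Final yield: a a a a a a a a a a a b b b b b b b b b b b
Total rewrite steps: 43

43


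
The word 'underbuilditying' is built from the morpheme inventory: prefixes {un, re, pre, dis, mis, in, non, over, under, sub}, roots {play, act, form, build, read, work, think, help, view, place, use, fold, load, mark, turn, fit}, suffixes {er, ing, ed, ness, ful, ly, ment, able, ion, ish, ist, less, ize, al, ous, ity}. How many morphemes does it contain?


Segmenting 'underbuilditying' against the inventory:
  'under' -> prefix (morpheme 1)
  'build' -> root (morpheme 2)
  'ity' -> suffix (morpheme 3)
  'ing' -> suffix (morpheme 4)
Total morphemes: 4

4


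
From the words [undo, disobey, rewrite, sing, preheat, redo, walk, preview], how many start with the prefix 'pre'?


Checking each word for prefix 'pre':
  'undo' -> no (count: 0)
  'disobey' -> no (count: 0)
  'rewrite' -> no (count: 0)
  'sing' -> no (count: 0)
  'preheat' -> YES, starts with 'pre' (count: 1)
  'redo' -> no (count: 1)
  'walk' -> no (count: 1)
  'preview' -> YES, starts with 'pre' (count: 2)
Total with prefix 'pre': 2

2


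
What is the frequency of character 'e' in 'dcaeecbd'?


Scanning 'dcaeecbd' for 'e':
  Position 3: 'e' -> MATCH (count: 1)
  Position 4: 'e' -> MATCH (count: 2)
Total occurrences of 'e': 2

2


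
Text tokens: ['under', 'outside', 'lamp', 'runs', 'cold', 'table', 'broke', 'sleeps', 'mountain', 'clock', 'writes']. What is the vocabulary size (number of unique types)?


Listing all tokens and tracking unique types:
  Token 1: 'under' -> NEW (unique so far: 1)
  Token 2: 'outside' -> NEW (unique so far: 2)
  Token 3: 'lamp' -> NEW (unique so far: 3)
  Token 4: 'runs' -> NEW (unique so far: 4)
  Token 5: 'cold' -> NEW (unique so far: 5)
  Token 6: 'table' -> NEW (unique so far: 6)
  Token 7: 'broke' -> NEW (unique so far: 7)
  Token 8: 'sleeps' -> NEW (unique so far: 8)
  Token 9: 'mountain' -> NEW (unique so far: 9)
  Token 10: 'clock' -> NEW (unique so far: 10)
  Token 11: 'writes' -> NEW (unique so far: 11)
Unique types: ('broke', 'clock', 'cold', 'lamp', 'mountain', 'outside', 'runs', 'sleeps', 'table', 'under', 'writes')
Vocabulary size: 11

11


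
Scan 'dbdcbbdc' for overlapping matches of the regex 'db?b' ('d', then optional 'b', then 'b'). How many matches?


Pattern: db?b means 'd', then optional 'b', then 'b'.
Scanning 'dbdcbbdc' position-by-position:
  Pos 0: window 'dbd' -> MATCH
  Pos 1: window 'bdc' -> no
  Pos 2: window 'dcb' -> no
  Pos 3: window 'cbb' -> no
  Pos 4: window 'bbd' -> no
  Pos 5: window 'bdc' -> no
  Pos 6: window 'dc' -> no
  Pos 7: window 'c' -> no
Total matches: 1

1


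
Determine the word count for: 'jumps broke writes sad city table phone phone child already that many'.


Counting words by splitting on spaces:
  Word 1: 'jumps'
  Word 2: 'broke'
  Word 3: 'writes'
  Word 4: 'sad'
  Word 5: 'city'
  Word 6: 'table'
  Word 7: 'phone'
  Word 8: 'phone'
  Word 9: 'child'
  Word 10: 'already'
  Word 11: 'that'
  Word 12: 'many'
Total words: 12

12


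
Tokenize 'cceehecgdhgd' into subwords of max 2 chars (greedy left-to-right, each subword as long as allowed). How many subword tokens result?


'cceehecgdhgd' has 12 characters.
Chunking with max size 2:
  Chunk 1: 'cc' (positions 0-1)
  Chunk 2: 'ee' (positions 2-3)
  Chunk 3: 'he' (positions 4-5)
  Chunk 4: 'cg' (positions 6-7)
  Chunk 5: 'dh' (positions 8-9)
  Chunk 6: 'gd' (positions 10-11)
Total chunks: ceil(12 / 2) = 6

6


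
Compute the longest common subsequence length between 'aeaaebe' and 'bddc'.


DP table for LCS of 'aeaaebe' and 'bddc':
       b  d  d  c
    0  0  0  0  0
  a 0  0  0  0  0
  e 0  0  0  0  0
  a 0  0  0  0  0
  a 0  0  0  0  0
  e 0  0  0  0  0
  b 0  1  1  1  1
  e 0  1  1  1  1
LCS: 'b'
LCS length = 1

1


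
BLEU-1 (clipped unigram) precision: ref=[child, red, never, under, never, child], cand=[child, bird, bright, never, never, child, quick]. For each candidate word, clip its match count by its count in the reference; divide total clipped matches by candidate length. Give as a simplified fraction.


Reference word counts: {'child': 2, 'never': 2, 'red': 1, 'under': 1}
Checking each candidate word (with clipping):
  'child' -> in reference (ref count 2, used 1/2) -> match (matches: 1)
  'bird' -> not in reference -> no match (matches: 1)
  'bright' -> not in reference -> no match (matches: 1)
  'never' -> in reference (ref count 2, used 1/2) -> match (matches: 2)
  'never' -> in reference (ref count 2, used 2/2) -> match (matches: 3)
  'child' -> in reference (ref count 2, used 2/2) -> match (matches: 4)
  'quick' -> not in reference -> no match (matches: 4)
Clipped matches: 4, Candidate length: 7
Precision = 4/7

4/7


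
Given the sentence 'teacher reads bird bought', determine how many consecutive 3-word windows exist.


Word trigrams from [4] words:
  Trigram 1: (teacher reads bird)
  Trigram 2: (reads bird bought)
Total word trigrams: 4 - 2 = 2

2


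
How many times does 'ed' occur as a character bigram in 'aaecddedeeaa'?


Scanning 'aaecddedeeaa' for bigram 'ed':
  Position 0: 'aa' -> no
  Position 1: 'ae' -> no
  Position 2: 'ec' -> no
  Position 3: 'cd' -> no
  Position 4: 'dd' -> no
  Position 5: 'de' -> no
  Position 6: 'ed' -> MATCH
  Position 7: 'de' -> no
  Position 8: 'ee' -> no
  Position 9: 'ea' -> no
  Position 10: 'aa' -> no
Total matches: 1

1


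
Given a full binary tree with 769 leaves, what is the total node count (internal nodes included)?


Leaf nodes (terminals): 769
Internal nodes = n - 1 = 769 - 1 = 768
Total = leaves + internal = 769 + 768 = 1537

1537


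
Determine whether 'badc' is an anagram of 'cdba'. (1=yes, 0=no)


Sort characters of 'badc': 'abcd'
Sort characters of 'cdba': 'abcd'
Sorted forms match -> they ARE anagrams
Result: 1

1


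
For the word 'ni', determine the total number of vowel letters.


Scanning each character of 'ni':
  Position 1: 'n' -> consonant (running count: 0)
  Position 2: 'i' -> vowel (running count: 1)
Total vowels: 1

1


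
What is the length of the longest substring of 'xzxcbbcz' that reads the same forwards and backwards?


Scanning 'xzxcbbcz' for palindromic substrings.
Substring at positions 3-6: 'cbbc'.
Check: reverse('cbbc') = 'cbbc' -> palindrome confirmed.
Neighbouring characters ('x' / 'z') break symmetry, so it cannot extend further.
No longer palindromic substring exists; longest length = 4

4


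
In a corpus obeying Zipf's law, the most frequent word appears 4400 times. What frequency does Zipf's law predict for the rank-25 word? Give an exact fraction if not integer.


Zipf's law: freq(rank) = f1 / rank
f1 = 4400, rank = 25
freq = 4400 / 25
= 176

176


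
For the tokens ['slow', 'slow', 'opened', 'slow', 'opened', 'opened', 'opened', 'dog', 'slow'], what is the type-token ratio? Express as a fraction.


Tokens: 9
Unique types: ('dog', 'opened', 'slow') = 3
TTR = 3/9
Simplify: divide both by 3 -> 1/3
TTR = 1/3

1/3


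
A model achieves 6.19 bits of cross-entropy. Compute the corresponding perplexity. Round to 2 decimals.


Perplexity formula: PP = 2^H
H = 6.19
PP = 2^6.19
Decompose: 2^6.19 = 2^6 * 2^0.19
2^6 = 64, 2^0.19 ~ 1.1407637
PP ~ 64 * 1.1407637 = 73.0088768
Rounded to 2 decimals: 73.01

73.01


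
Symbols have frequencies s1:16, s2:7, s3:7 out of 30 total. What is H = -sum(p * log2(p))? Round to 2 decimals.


Computing entropy H = -sum(p_i * log2(p_i)):
  s1: p = 16/30 = 0.5333, -p*log2(p) = 0.4837
  s2: p = 7/30 = 0.2333, -p*log2(p) = 0.4899
  s3: p = 7/30 = 0.2333, -p*log2(p) = 0.4899
H = sum of terms = 1.4635
Rounded to 2 decimals: 1.46

1.46


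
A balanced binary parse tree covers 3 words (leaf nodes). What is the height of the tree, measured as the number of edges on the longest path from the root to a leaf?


In a balanced binary tree with n leaves the deepest leaf is ceil(log2(n)) edges below the root.
log2(3) = 1.5850
ceil(1.5850) = 2
height (edges) = 2

2


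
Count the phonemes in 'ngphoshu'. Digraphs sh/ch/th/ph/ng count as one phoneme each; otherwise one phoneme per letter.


Parsing 'ngphoshu' greedily, digraphs first:
  'ng' -> digraph (1 consonant phoneme) (phonemes so far: 1)
  'ph' -> digraph (1 consonant phoneme) (phonemes so far: 2)
  'o' -> vowel phoneme (phonemes so far: 3)
  'sh' -> digraph (1 consonant phoneme) (phonemes so far: 4)
  'u' -> vowel phoneme (phonemes so far: 5)
Total phonemes: 5

5


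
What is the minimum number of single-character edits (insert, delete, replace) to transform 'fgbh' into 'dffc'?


Building DP table for s1='fgbh' (len 4) and s2='dffc' (len 4):
       d  f  f  c
    0  1  2  3  4
  f 1  1  1  2  3
  g 2  2  2  2  3
  b 3  3  3  3  3
  h 4  4  4  4  4
Edit distance = dp[4][4] = 4

4


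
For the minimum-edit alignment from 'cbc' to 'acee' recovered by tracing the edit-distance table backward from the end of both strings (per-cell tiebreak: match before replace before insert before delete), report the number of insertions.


Edit distance = 3. Backtracking from cell (3, 4) with preference match > replace > insert > delete,
then listing the resulting alignment 'cbc' -> 'acee' left to right:
  Step 1: insert 'a' [insertion #1]
  Step 2: keep 'c'
  Step 3: replace b->e
  Step 4: replace c->e
Total insertions: 1

1


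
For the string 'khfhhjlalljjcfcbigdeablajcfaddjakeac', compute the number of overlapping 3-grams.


String 'khfhhjlalljjcfcbigdeablajcfaddjakeac' has length L = 36.
Number of overlapping n-grams = L - n + 1
Substituting: 36 - 3 + 1 = 34

34


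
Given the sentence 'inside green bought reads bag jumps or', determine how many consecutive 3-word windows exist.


Word trigrams from [7] words:
  Trigram 1: (inside green bought)
  Trigram 2: (green bought reads)
  Trigram 3: (bought reads bag)
  Trigram 4: (reads bag jumps)
  Trigram 5: (bag jumps or)
Total word trigrams: 7 - 2 = 5

5


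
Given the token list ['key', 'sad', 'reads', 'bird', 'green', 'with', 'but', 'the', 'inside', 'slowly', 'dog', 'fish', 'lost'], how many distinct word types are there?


Listing all tokens and tracking unique types:
  Token 1: 'key' -> NEW (unique so far: 1)
  Token 2: 'sad' -> NEW (unique so far: 2)
  Token 3: 'reads' -> NEW (unique so far: 3)
  Token 4: 'bird' -> NEW (unique so far: 4)
  Token 5: 'green' -> NEW (unique so far: 5)
  Token 6: 'with' -> NEW (unique so far: 6)
  Token 7: 'but' -> NEW (unique so far: 7)
  Token 8: 'the' -> NEW (unique so far: 8)
  Token 9: 'inside' -> NEW (unique so far: 9)
  Token 10: 'slowly' -> NEW (unique so far: 10)
  Token 11: 'dog' -> NEW (unique so far: 11)
  Token 12: 'fish' -> NEW (unique so far: 12)
  Token 13: 'lost' -> NEW (unique so far: 13)
Unique types: ('bird', 'but', 'dog', 'fish', 'green', 'inside', 'key', 'lost', 'reads', 'sad', 'slowly', 'the', 'with')
Vocabulary size: 13

13


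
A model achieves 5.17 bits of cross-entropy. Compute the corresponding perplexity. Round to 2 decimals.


Perplexity formula: PP = 2^H
H = 5.17
PP = 2^5.17
Decompose: 2^5.17 = 2^5 * 2^0.17
2^5 = 32, 2^0.17 ~ 1.1250585
PP ~ 32 * 1.1250585 = 36.0018720
Rounded to 2 decimals: 36.00

36.00


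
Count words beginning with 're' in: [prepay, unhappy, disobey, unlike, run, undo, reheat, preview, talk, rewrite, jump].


Checking each word for prefix 're':
  'prepay' -> no (count: 0)
  'unhappy' -> no (count: 0)
  'disobey' -> no (count: 0)
  'unlike' -> no (count: 0)
  'run' -> no (count: 0)
  'undo' -> no (count: 0)
  'reheat' -> YES, starts with 're' (count: 1)
  'preview' -> no (count: 1)
  'talk' -> no (count: 1)
  'rewrite' -> YES, starts with 're' (count: 2)
  'jump' -> no (count: 2)
Total with prefix 're': 2

2


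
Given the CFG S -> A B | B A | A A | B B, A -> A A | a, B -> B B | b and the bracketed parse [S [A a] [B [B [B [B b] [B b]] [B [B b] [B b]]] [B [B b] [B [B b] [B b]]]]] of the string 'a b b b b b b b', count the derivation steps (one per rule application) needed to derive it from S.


Every bracketed nonterminal node [X ...] in the tree is produced by exactly one rule application.
Reading the tree off as a leftmost derivation:
  Step 1: S  =>  A B   (applied S -> A B)
  Step 2: A B  =>  a B   (applied A -> a)
  Step 3: a B  =>  a B B   (applied B -> B B)
  Step 4: a B B  =>  a B B B   (applied B -> B B)
  Step 5: a B B B  =>  a B B B B   (applied B -> B B)
  Step 6: a B B B B  =>  a b B B B   (applied B -> b)
  Step 7: a b B B B  =>  a b b B B   (applied B -> b)
  Step 8: a b b B B  =>  a b b B B B   (applied B -> B B)
  Step 9: a b b B B B  =>  a b b b B B   (applied B -> b)
  Step 10: a b b b B B  =>  a b b b b B   (applied B -> b)
  Step 11: a b b b b B  =>  a b b b b B B   (applied B -> B B)
  Step 12: a b b b b B B  =>  a b b b b b B   (applied B -> b)
  Step 13: a b b b b b B  =>  a b b b b b B B   (applied B -> B B)
  Step 14: a b b b b b B B  =>  a b b b b b b B   (applied B -> b)
  Step 15: a b b b b b b B  =>  a b b b b b b b   (applied B -> b)
Final yield: a b b b b b b b
Total rewrite steps: 15

15


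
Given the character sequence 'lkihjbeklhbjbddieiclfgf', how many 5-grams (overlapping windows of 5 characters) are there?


String 'lkihjbeklhbjbddieiclfgf' has length L = 23.
Number of overlapping n-grams = L - n + 1
Substituting: 23 - 5 + 1 = 19

19


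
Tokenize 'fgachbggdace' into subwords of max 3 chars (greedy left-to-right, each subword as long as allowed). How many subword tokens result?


'fgachbggdace' has 12 characters.
Chunking with max size 3:
  Chunk 1: 'fga' (positions 0-2)
  Chunk 2: 'chb' (positions 3-5)
  Chunk 3: 'ggd' (positions 6-8)
  Chunk 4: 'ace' (positions 9-11)
Total chunks: ceil(12 / 3) = 4

4


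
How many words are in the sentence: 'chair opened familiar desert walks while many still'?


Counting words by splitting on spaces:
  Word 1: 'chair'
  Word 2: 'opened'
  Word 3: 'familiar'
  Word 4: 'desert'
  Word 5: 'walks'
  Word 6: 'while'
  Word 7: 'many'
  Word 8: 'still'
Total words: 8

8


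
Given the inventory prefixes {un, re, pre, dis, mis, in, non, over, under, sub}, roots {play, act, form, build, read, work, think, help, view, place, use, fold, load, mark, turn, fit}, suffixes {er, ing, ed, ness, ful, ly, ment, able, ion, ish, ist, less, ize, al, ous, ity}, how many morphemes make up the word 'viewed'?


Segmenting 'viewed' against the inventory:
  'view' -> root (morpheme 1)
  'ed' -> suffix (morpheme 2)
Total morphemes: 2

2


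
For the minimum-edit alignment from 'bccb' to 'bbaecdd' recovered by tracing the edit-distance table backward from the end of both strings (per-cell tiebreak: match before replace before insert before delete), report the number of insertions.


Edit distance = 5. Backtracking from cell (4, 7) with preference match > replace > insert > delete,
then listing the resulting alignment 'bccb' -> 'bbaecdd' left to right:
  Step 1: insert 'b' [insertion #1]
  Step 2: keep 'b'
  Step 3: insert 'a' [insertion #2]
  Step 4: insert 'e' [insertion #3]
  Step 5: keep 'c'
  Step 6: replace c->d
  Step 7: replace b->d
Total insertions: 3

3


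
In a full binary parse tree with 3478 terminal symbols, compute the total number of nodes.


Leaf nodes (terminals): 3478
Internal nodes = n - 1 = 3478 - 1 = 3477
Total = leaves + internal = 3478 + 3477 = 6955

6955


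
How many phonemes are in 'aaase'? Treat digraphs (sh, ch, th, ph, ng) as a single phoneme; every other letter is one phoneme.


Parsing 'aaase' greedily, digraphs first:
  'a' -> vowel phoneme (phonemes so far: 1)
  'a' -> vowel phoneme (phonemes so far: 2)
  'a' -> vowel phoneme (phonemes so far: 3)
  's' -> consonant phoneme (phonemes so far: 4)
  'e' -> vowel phoneme (phonemes so far: 5)
Total phonemes: 5

5


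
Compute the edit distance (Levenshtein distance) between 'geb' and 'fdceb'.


Building DP table for s1='geb' (len 3) and s2='fdceb' (len 5):
       f  d  c  e  b
    0  1  2  3  4  5
  g 1  1  2  3  4  5
  e 2  2  2  3  3  4
  b 3  3  3  3  4  3
Edit distance = dp[3][5] = 3

3


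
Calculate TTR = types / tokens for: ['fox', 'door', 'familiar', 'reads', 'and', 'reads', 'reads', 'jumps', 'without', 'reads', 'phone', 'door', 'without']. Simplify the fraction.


Tokens: 13
Unique types: ('and', 'door', 'familiar', 'fox', 'jumps', 'phone', 'reads', 'without') = 8
TTR = 8/13
Already in lowest terms.

8/13


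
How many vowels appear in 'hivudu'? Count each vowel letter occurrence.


Scanning each character of 'hivudu':
  Position 1: 'h' -> consonant (running count: 0)
  Position 2: 'i' -> vowel (running count: 1)
  Position 3: 'v' -> consonant (running count: 1)
  Position 4: 'u' -> vowel (running count: 2)
  Position 5: 'd' -> consonant (running count: 2)
  Position 6: 'u' -> vowel (running count: 3)
Total vowels: 3

3


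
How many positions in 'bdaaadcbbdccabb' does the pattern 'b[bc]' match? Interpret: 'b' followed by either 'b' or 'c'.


Pattern: b[bc] means 'b' followed by either 'b' or 'c'.
Scanning 'bdaaadcbbdccabb' position-by-position:
  Pos 0: window 'bd' -> no
  Pos 1: window 'da' -> no
  Pos 2: window 'aa' -> no
  Pos 3: window 'aa' -> no
  Pos 4: window 'ad' -> no
  Pos 5: window 'dc' -> no
  Pos 6: window 'cb' -> no
  Pos 7: window 'bb' -> MATCH
  Pos 8: window 'bd' -> no
  Pos 9: window 'dc' -> no
  Pos 10: window 'cc' -> no
  Pos 11: window 'ca' -> no
  Pos 12: window 'ab' -> no
  Pos 13: window 'bb' -> MATCH
  Pos 14: window 'b' -> no
Total matches: 2

2


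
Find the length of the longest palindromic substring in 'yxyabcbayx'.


Scanning 'yxyabcbayx' for palindromic substrings.
Substring at positions 1-9: 'xyabcbayx'.
Check: reverse('xyabcbayx') = 'xyabcbayx' -> palindrome confirmed.
Neighbouring characters ('y' / '-') break symmetry, so it cannot extend further.
No longer palindromic substring exists; longest length = 9

9


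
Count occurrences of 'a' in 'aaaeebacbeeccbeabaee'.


Scanning 'aaaeebacbeeccbeabaee' for 'a':
  Position 0: 'a' -> MATCH (count: 1)
  Position 1: 'a' -> MATCH (count: 2)
  Position 2: 'a' -> MATCH (count: 3)
  Position 6: 'a' -> MATCH (count: 4)
  Position 15: 'a' -> MATCH (count: 5)
  Position 17: 'a' -> MATCH (count: 6)
Total occurrences of 'a': 6

6


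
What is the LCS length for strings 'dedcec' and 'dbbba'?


DP table for LCS of 'dedcec' and 'dbbba':
       d  b  b  b  a
    0  0  0  0  0  0
  d 0  1  1  1  1  1
  e 0  1  1  1  1  1
  d 0  1  1  1  1  1
  c 0  1  1  1  1  1
  e 0  1  1  1  1  1
  c 0  1  1  1  1  1
LCS: 'd'
LCS length = 1

1


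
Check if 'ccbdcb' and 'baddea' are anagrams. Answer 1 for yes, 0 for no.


Sort characters of 'ccbdcb': 'bbcccd'
Sort characters of 'baddea': 'aabdde'
Sorted forms differ -> they are NOT anagrams
Result: 0

0


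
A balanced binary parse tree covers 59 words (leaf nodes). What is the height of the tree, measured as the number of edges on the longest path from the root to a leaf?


In a balanced binary tree with n leaves the deepest leaf is ceil(log2(n)) edges below the root.
log2(59) = 5.8826
ceil(5.8826) = 6
height (edges) = 6

6


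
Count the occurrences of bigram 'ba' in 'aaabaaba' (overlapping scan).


Scanning 'aaabaaba' for bigram 'ba':
  Position 0: 'aa' -> no
  Position 1: 'aa' -> no
  Position 2: 'ab' -> no
  Position 3: 'ba' -> MATCH
  Position 4: 'aa' -> no
  Position 5: 'ab' -> no
  Position 6: 'ba' -> MATCH
Total matches: 2

2


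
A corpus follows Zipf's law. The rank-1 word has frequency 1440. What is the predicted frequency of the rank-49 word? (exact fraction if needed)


Zipf's law: freq(rank) = f1 / rank
f1 = 1440, rank = 49
freq = 1440 / 49
GCD(1440, 49) = 1
Simplified: 1440/49

1440/49


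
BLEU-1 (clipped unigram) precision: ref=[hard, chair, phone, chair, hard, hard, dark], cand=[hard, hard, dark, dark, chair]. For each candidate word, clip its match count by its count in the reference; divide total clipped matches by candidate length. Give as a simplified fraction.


Reference word counts: {'chair': 2, 'dark': 1, 'hard': 3, 'phone': 1}
Checking each candidate word (with clipping):
  'hard' -> in reference (ref count 3, used 1/3) -> match (matches: 1)
  'hard' -> in reference (ref count 3, used 2/3) -> match (matches: 2)
  'dark' -> in reference (ref count 1, used 1/1) -> match (matches: 3)
  'dark' -> ref count 1 already used up (1/1) -> clipped, no match (matches: 3)
  'chair' -> in reference (ref count 2, used 1/2) -> match (matches: 4)
Clipped matches: 4, Candidate length: 5
Precision = 4/5

4/5


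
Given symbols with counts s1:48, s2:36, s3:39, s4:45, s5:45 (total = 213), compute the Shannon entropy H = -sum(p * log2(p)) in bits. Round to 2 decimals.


Computing entropy H = -sum(p_i * log2(p_i)):
  s1: p = 48/213 = 0.2254, -p*log2(p) = 0.4845
  s2: p = 36/213 = 0.1690, -p*log2(p) = 0.4335
  s3: p = 39/213 = 0.1831, -p*log2(p) = 0.4485
  s4: p = 45/213 = 0.2113, -p*log2(p) = 0.4738
  s5: p = 45/213 = 0.2113, -p*log2(p) = 0.4738
H = sum of terms = 2.3141
Rounded to 2 decimals: 2.31

2.31


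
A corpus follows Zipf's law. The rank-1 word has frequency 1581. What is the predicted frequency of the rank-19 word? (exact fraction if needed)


Zipf's law: freq(rank) = f1 / rank
f1 = 1581, rank = 19
freq = 1581 / 19
GCD(1581, 19) = 1
Simplified: 1581/19

1581/19


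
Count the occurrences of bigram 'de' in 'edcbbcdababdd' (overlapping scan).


Scanning 'edcbbcdababdd' for bigram 'de':
  Position 0: 'ed' -> no
  Position 1: 'dc' -> no
  Position 2: 'cb' -> no
  Position 3: 'bb' -> no
  Position 4: 'bc' -> no
  Position 5: 'cd' -> no
  Position 6: 'da' -> no
  Position 7: 'ab' -> no
  Position 8: 'ba' -> no
  Position 9: 'ab' -> no
  Position 10: 'bd' -> no
  Position 11: 'dd' -> no
Total matches: 0

0


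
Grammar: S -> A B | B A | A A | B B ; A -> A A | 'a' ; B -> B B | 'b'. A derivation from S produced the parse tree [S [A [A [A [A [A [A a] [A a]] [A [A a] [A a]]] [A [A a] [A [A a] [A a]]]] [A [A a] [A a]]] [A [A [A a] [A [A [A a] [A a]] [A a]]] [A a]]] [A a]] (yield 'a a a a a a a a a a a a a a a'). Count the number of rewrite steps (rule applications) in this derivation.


Every bracketed nonterminal node [X ...] in the tree is produced by exactly one rule application.
Reading the tree off as a leftmost derivation:
  Step 1: S  =>  A A   (applied S -> A A)
  Step 2: A A  =>  A A A   (applied A -> A A)
  Step 3: A A A  =>  A A A A   (applied A -> A A)
  Step 4: A A A A  =>  A A A A A   (applied A -> A A)
  Step 5: A A A A A  =>  A A A A A A   (applied A -> A A)
  Step 6: A A A A A A  =>  A A A A A A A   (applied A -> A A)
  Step 7: A A A A A A A  =>  a A A A A A A   (applied A -> a)
  Step 8: a A A A A A A  =>  a a A A A A A   (applied A -> a)
  Step 9: a a A A A A A  =>  a a A A A A A A   (applied A -> A A)
  Step 10: a a A A A A A A  =>  a a a A A A A A   (applied A -> a)
  Step 11: a a a A A A A A  =>  a a a a A A A A   (applied A -> a)
  Step 12: a a a a A A A A  =>  a a a a A A A A A   (applied A -> A A)
  Step 13: a a a a A A A A A  =>  a a a a a A A A A   (applied A -> a)
  Step 14: a a a a a A A A A  =>  a a a a a A A A A A   (applied A -> A A)
  Step 15: a a a a a A A A A A  =>  a a a a a a A A A A   (applied A -> a)
  Step 16: a a a a a a A A A A  =>  a a a a a a a A A A   (applied A -> a)
  Step 17: a a a a a a a A A A  =>  a a a a a a a A A A A   (applied A -> A A)
  Step 18: a a a a a a a A A A A  =>  a a a a a a a a A A A   (applied A -> a)
  Step 19: a a a a a a a a A A A  =>  a a a a a a a a a A A   (applied A -> a)
  Step 20: a a a a a a a a a A A  =>  a a a a a a a a a A A A   (applied A -> A A)
  Step 21: a a a a a a a a a A A A  =>  a a a a a a a a a A A A A   (applied A -> A A)
  Step 22: a a a a a a a a a A A A A  =>  a a a a a a a a a a A A A   (applied A -> a)
  Step 23: a a a a a a a a a a A A A  =>  a a a a a a a a a a A A A A   (applied A -> A A)
  Step 24: a a a a a a a a a a A A A A  =>  a a a a a a a a a a A A A A A   (applied A -> A A)
  Step 25: a a a a a a a a a a A A A A A  =>  a a a a a a a a a a a A A A A   (applied A -> a)
  Step 26: a a a a a a a a a a a A A A A  =>  a a a a a a a a a a a a A A A   (applied A -> a)
  Step 27: a a a a a a a a a a a a A A A  =>  a a a a a a a a a a a a a A A   (applied A -> a)
  Step 28: a a a a a a a a a a a a a A A  =>  a a a a a a a a a a a a a a A   (applied A -> a)
  Step 29: a a a a a a a a a a a a a a A  =>  a a a a a a a a a a a a a a a   (applied A -> a)
Final yield: a a a a a a a a a a a a a a a
Total rewrite steps: 29

29


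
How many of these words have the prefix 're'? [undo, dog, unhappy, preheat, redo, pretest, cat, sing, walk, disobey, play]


Checking each word for prefix 're':
  'undo' -> no (count: 0)
  'dog' -> no (count: 0)
  'unhappy' -> no (count: 0)
  'preheat' -> no (count: 0)
  'redo' -> YES, starts with 're' (count: 1)
  'pretest' -> no (count: 1)
  'cat' -> no (count: 1)
  'sing' -> no (count: 1)
  'walk' -> no (count: 1)
  'disobey' -> no (count: 1)
  'play' -> no (count: 1)
Total with prefix 're': 1

1


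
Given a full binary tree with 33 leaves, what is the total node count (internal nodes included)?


Leaf nodes (terminals): 33
Internal nodes = n - 1 = 33 - 1 = 32
Total = leaves + internal = 33 + 32 = 65

65


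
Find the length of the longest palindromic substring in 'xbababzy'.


Scanning 'xbababzy' for palindromic substrings.
Substring at positions 1-5: 'babab'.
Check: reverse('babab') = 'babab' -> palindrome confirmed.
Neighbouring characters ('x' / 'z') break symmetry, so it cannot extend further.
No longer palindromic substring exists; longest length = 5

5


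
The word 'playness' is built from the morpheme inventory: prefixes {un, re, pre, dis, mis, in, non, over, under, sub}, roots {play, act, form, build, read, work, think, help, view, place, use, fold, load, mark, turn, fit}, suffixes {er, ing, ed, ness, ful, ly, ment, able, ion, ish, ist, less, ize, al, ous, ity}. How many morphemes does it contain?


Segmenting 'playness' against the inventory:
  'play' -> root (morpheme 1)
  'ness' -> suffix (morpheme 2)
Total morphemes: 2

2


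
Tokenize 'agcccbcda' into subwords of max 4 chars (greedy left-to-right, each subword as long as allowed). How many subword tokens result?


'agcccbcda' has 9 characters.
Chunking with max size 4:
  Chunk 1: 'agcc' (positions 0-3)
  Chunk 2: 'cbcd' (positions 4-7)
  Chunk 3: 'a' (positions 8-8)
Total chunks: ceil(9 / 4) = 3

3


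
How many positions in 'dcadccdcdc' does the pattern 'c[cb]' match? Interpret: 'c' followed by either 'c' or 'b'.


Pattern: c[cb] means 'c' followed by either 'c' or 'b'.
Scanning 'dcadccdcdc' position-by-position:
  Pos 0: window 'dc' -> no
  Pos 1: window 'ca' -> no
  Pos 2: window 'ad' -> no
  Pos 3: window 'dc' -> no
  Pos 4: window 'cc' -> MATCH
  Pos 5: window 'cd' -> no
  Pos 6: window 'dc' -> no
  Pos 7: window 'cd' -> no
  Pos 8: window 'dc' -> no
  Pos 9: window 'c' -> no
Total matches: 1

1


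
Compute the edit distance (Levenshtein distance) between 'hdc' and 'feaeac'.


Building DP table for s1='hdc' (len 3) and s2='feaeac' (len 6):
       f  e  a  e  a  c
    0  1  2  3  4  5  6
  h 1  1  2  3  4  5  6
  d 2  2  2  3  4  5  6
  c 3  3  3  3  4  5  5
Edit distance = dp[3][6] = 5

5


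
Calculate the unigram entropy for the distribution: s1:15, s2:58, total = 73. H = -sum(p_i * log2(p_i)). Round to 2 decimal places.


Computing entropy H = -sum(p_i * log2(p_i)):
  s1: p = 15/73 = 0.2055, -p*log2(p) = 0.4691
  s2: p = 58/73 = 0.7945, -p*log2(p) = 0.2637
H = sum of terms = 0.7328
Rounded to 2 decimals: 0.73

0.73


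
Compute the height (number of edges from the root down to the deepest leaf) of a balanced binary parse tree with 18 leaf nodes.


In a balanced binary tree with n leaves the deepest leaf is ceil(log2(n)) edges below the root.
log2(18) = 4.1699
ceil(4.1699) = 5
height (edges) = 5

5


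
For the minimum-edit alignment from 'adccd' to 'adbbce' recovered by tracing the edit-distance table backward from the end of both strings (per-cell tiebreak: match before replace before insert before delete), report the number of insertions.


Edit distance = 3. Backtracking from cell (5, 6) with preference match > replace > insert > delete,
then listing the resulting alignment 'adccd' -> 'adbbce' left to right:
  Step 1: keep 'a'
  Step 2: keep 'd'
  Step 3: insert 'b' [insertion #1]
  Step 4: replace c->b
  Step 5: keep 'c'
  Step 6: replace d->e
Total insertions: 1

1


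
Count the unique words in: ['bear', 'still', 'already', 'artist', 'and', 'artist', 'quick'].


Listing all tokens and tracking unique types:
  Token 1: 'bear' -> NEW (unique so far: 1)
  Token 2: 'still' -> NEW (unique so far: 2)
  Token 3: 'already' -> NEW (unique so far: 3)
  Token 4: 'artist' -> NEW (unique so far: 4)
  Token 5: 'and' -> NEW (unique so far: 5)
  Token 6: 'artist' -> duplicate (unique so far: 5)
  Token 7: 'quick' -> NEW (unique so far: 6)
Unique types: ('already', 'and', 'artist', 'bear', 'quick', 'still')
Vocabulary size: 6

6


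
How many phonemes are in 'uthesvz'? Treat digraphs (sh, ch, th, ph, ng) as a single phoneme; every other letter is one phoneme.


Parsing 'uthesvz' greedily, digraphs first:
  'u' -> vowel phoneme (phonemes so far: 1)
  'th' -> digraph (1 consonant phoneme) (phonemes so far: 2)
  'e' -> vowel phoneme (phonemes so far: 3)
  's' -> consonant phoneme (phonemes so far: 4)
  'v' -> consonant phoneme (phonemes so far: 5)
  'z' -> consonant phoneme (phonemes so far: 6)
Total phonemes: 6

6


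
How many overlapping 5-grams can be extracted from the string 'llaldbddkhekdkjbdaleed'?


String 'llaldbddkhekdkjbdaleed' has length L = 22.
Number of overlapping n-grams = L - n + 1
Substituting: 22 - 5 + 1 = 18

18


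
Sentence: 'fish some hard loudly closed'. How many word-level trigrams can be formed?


Word trigrams from [5] words:
  Trigram 1: (fish some hard)
  Trigram 2: (some hard loudly)
  Trigram 3: (hard loudly closed)
Total word trigrams: 5 - 2 = 3

3


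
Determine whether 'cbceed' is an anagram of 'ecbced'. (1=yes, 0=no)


Sort characters of 'cbceed': 'bccdee'
Sort characters of 'ecbced': 'bccdee'
Sorted forms match -> they ARE anagrams
Result: 1

1


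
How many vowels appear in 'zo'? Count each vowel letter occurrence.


Scanning each character of 'zo':
  Position 1: 'z' -> consonant (running count: 0)
  Position 2: 'o' -> vowel (running count: 1)
Total vowels: 1

1


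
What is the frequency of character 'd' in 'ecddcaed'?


Scanning 'ecddcaed' for 'd':
  Position 2: 'd' -> MATCH (count: 1)
  Position 3: 'd' -> MATCH (count: 2)
  Position 7: 'd' -> MATCH (count: 3)
Total occurrences of 'd': 3

3


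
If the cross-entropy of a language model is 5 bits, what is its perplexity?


Perplexity formula: PP = 2^H
H = 5
PP = 2^5
Steps: 2^1 = 2, 2^2 = 4, 2^3 = 8, 2^4 = 16, 2^5 = 32
PP = 32

32


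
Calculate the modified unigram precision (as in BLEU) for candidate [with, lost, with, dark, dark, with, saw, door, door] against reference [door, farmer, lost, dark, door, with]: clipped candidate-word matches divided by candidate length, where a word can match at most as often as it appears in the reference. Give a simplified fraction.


Reference word counts: {'dark': 1, 'door': 2, 'farmer': 1, 'lost': 1, 'with': 1}
Checking each candidate word (with clipping):
  'with' -> in reference (ref count 1, used 1/1) -> match (matches: 1)
  'lost' -> in reference (ref count 1, used 1/1) -> match (matches: 2)
  'with' -> ref count 1 already used up (1/1) -> clipped, no match (matches: 2)
  'dark' -> in reference (ref count 1, used 1/1) -> match (matches: 3)
  'dark' -> ref count 1 already used up (1/1) -> clipped, no match (matches: 3)
  'with' -> ref count 1 already used up (1/1) -> clipped, no match (matches: 3)
  'saw' -> not in reference -> no match (matches: 3)
  'door' -> in reference (ref count 2, used 1/2) -> match (matches: 4)
  'door' -> in reference (ref count 2, used 2/2) -> match (matches: 5)
Clipped matches: 5, Candidate length: 9
Precision = 5/9

5/9


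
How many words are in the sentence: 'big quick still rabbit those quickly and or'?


Counting words by splitting on spaces:
  Word 1: 'big'
  Word 2: 'quick'
  Word 3: 'still'
  Word 4: 'rabbit'
  Word 5: 'those'
  Word 6: 'quickly'
  Word 7: 'and'
  Word 8: 'or'
Total words: 8

8


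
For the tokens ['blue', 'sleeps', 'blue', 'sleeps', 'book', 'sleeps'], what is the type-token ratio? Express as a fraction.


Tokens: 6
Unique types: ('blue', 'book', 'sleeps') = 3
TTR = 3/6
Simplify: divide both by 3 -> 1/2
TTR = 1/2

1/2


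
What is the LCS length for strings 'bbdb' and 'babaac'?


DP table for LCS of 'bbdb' and 'babaac':
       b  a  b  a  a  c
    0  0  0  0  0  0  0
  b 0  1  1  1  1  1  1
  b 0  1  1  2  2  2  2
  d 0  1  1  2  2  2  2
  b 0  1  1  2  2  2  2
LCS: 'bb'
LCS length = 2

2


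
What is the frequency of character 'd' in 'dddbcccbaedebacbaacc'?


Scanning 'dddbcccbaedebacbaacc' for 'd':
  Position 0: 'd' -> MATCH (count: 1)
  Position 1: 'd' -> MATCH (count: 2)
  Position 2: 'd' -> MATCH (count: 3)
  Position 10: 'd' -> MATCH (count: 4)
Total occurrences of 'd': 4

4


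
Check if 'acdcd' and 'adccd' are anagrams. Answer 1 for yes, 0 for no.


Sort characters of 'acdcd': 'accdd'
Sort characters of 'adccd': 'accdd'
Sorted forms match -> they ARE anagrams
Result: 1

1


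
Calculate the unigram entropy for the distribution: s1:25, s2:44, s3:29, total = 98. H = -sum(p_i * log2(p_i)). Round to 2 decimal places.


Computing entropy H = -sum(p_i * log2(p_i)):
  s1: p = 25/98 = 0.2551, -p*log2(p) = 0.5028
  s2: p = 44/98 = 0.4490, -p*log2(p) = 0.5187
  s3: p = 29/98 = 0.2959, -p*log2(p) = 0.5198
H = sum of terms = 1.5413
Rounded to 2 decimals: 1.54

1.54


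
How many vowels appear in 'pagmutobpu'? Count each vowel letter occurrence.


Scanning each character of 'pagmutobpu':
  Position 1: 'p' -> consonant (running count: 0)
  Position 2: 'a' -> vowel (running count: 1)
  Position 3: 'g' -> consonant (running count: 1)
  Position 4: 'm' -> consonant (running count: 1)
  Position 5: 'u' -> vowel (running count: 2)
  Position 6: 't' -> consonant (running count: 2)
  Position 7: 'o' -> vowel (running count: 3)
  Position 8: 'b' -> consonant (running count: 3)
  Position 9: 'p' -> consonant (running count: 3)
  Position 10: 'u' -> vowel (running count: 4)
Total vowels: 4

4


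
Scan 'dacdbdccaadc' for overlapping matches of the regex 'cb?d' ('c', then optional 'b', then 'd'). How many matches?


Pattern: cb?d means 'c', then optional 'b', then 'd'.
Scanning 'dacdbdccaadc' position-by-position:
  Pos 0: window 'dac' -> no
  Pos 1: window 'acd' -> no
  Pos 2: window 'cdb' -> MATCH
  Pos 3: window 'dbd' -> no
  Pos 4: window 'bdc' -> no
  Pos 5: window 'dcc' -> no
  Pos 6: window 'cca' -> no
  Pos 7: window 'caa' -> no
  Pos 8: window 'aad' -> no
  Pos 9: window 'adc' -> no
  Pos 10: window 'dc' -> no
  Pos 11: window 'c' -> no
Total matches: 1

1
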